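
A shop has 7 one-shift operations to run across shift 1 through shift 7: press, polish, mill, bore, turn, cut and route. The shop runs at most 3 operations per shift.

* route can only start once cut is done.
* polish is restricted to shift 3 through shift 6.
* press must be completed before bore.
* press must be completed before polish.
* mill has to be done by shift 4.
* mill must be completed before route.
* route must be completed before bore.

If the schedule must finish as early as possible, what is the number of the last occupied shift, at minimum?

The precedence chain requires at least 3 distinct shifts.
With at most 3 per shift and 7 operations, at least 3 shifts are needed.
3 works (last occupied shift: shift 3): for example bore=shift 3, cut=shift 1, polish=shift 3, turn=shift 2, route=shift 2, press=shift 1, mill=shift 1.

shift 3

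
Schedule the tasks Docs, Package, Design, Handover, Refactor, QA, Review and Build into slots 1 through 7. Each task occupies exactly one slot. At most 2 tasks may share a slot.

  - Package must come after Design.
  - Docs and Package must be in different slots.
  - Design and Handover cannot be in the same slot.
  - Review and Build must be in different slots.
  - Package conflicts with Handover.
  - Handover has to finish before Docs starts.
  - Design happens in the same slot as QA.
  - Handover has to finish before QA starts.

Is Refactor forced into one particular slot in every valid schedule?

Refactor can be 1 (e.g. Docs=2; Review=2; Build=4; Refactor=1; Package=4; Design=3; QA=3; Handover=1) or 2 (e.g. Refactor=2, Handover=1, Review=1, Package=4, Docs=2, Design=3, QA=3, Build=4).

No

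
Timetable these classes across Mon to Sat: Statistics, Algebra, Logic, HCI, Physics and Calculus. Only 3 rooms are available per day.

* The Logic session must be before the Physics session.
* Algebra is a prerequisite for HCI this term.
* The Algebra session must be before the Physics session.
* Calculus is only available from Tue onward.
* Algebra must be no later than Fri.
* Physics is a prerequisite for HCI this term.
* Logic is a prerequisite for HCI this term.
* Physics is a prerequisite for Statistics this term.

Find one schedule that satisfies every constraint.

Statistics -> Wed; Physics -> Tue; Logic -> Mon; Calculus -> Tue; HCI -> Wed; Algebra -> Mon

Checking: Physics(Tue) before HCI(Wed); Logic(Mon) before Physics(Tue); Logic(Mon) before HCI(Wed); Algebra(Mon) before Physics(Tue); Algebra(Mon) before HCI(Wed); Physics(Tue) before Statistics(Wed); Algebra=Mon in [Mon,Fri]; Calculus=Tue in [Tue,Sat]; max 2 per day (cap 3).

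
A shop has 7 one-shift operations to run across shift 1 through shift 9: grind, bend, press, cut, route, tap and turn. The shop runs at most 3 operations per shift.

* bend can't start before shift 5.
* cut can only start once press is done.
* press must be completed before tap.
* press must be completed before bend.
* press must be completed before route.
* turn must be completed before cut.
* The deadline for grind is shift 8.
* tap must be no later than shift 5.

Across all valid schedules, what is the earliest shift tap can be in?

Precedence pushes tap to at least shift 2; tap's own window allows nothing later than shift 5.
tap at shift 2 is achievable: grind=shift 1; route=shift 2; press=shift 1; bend=shift 5; tap=shift 2; cut=shift 2; turn=shift 1.

shift 2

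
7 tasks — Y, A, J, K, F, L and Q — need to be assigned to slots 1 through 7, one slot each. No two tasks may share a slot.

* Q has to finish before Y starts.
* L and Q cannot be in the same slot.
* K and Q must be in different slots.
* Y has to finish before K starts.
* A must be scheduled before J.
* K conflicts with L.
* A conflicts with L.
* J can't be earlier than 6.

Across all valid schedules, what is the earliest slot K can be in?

3

Precedence pushes K to at least 3.
K at 3 is achievable: F in 5; L in 7; K in 3; A in 4; J in 6; Q in 1; Y in 2.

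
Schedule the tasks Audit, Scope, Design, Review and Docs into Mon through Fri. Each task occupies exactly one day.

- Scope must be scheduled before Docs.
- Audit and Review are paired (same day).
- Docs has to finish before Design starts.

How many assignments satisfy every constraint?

Splitting on Audit: it can be Mon (10), Tue (10), Wed (10), Thu (10), Fri (10). Listing each branch's schedules as (Scope, Design, Review, Docs):
Audit=Mon: (Mon,Wed,Mon,Tue) (Mon,Thu,Mon,Tue) (Mon,Thu,Mon,Wed) (Mon,Fri,Mon,Tue) (Mon,Fri,Mon,Wed) (Mon,Fri,Mon,Thu) (Tue,Thu,Mon,Wed) (Tue,Fri,Mon,Wed) (Tue,Fri,Mon,Thu) (Wed,Fri,Mon,Thu) — 10.
Audit=Tue: (Mon,Wed,Tue,Tue) (Mon,Thu,Tue,Tue) (Mon,Thu,Tue,Wed) (Mon,Fri,Tue,Tue) (Mon,Fri,Tue,Wed) (Mon,Fri,Tue,Thu) (Tue,Thu,Tue,Wed) (Tue,Fri,Tue,Wed) (Tue,Fri,Tue,Thu) (Wed,Fri,Tue,Thu) — 10.
Audit=Wed: (Mon,Wed,Wed,Tue) (Mon,Thu,Wed,Tue) (Mon,Thu,Wed,Wed) (Mon,Fri,Wed,Tue) (Mon,Fri,Wed,Wed) (Mon,Fri,Wed,Thu) (Tue,Thu,Wed,Wed) (Tue,Fri,Wed,Wed) (Tue,Fri,Wed,Thu) (Wed,Fri,Wed,Thu) — 10.
Audit=Thu: (Mon,Wed,Thu,Tue) (Mon,Thu,Thu,Tue) (Mon,Thu,Thu,Wed) (Mon,Fri,Thu,Tue) (Mon,Fri,Thu,Wed) (Mon,Fri,Thu,Thu) (Tue,Thu,Thu,Wed) (Tue,Fri,Thu,Wed) (Tue,Fri,Thu,Thu) (Wed,Fri,Thu,Thu) — 10.
Audit=Fri: (Mon,Wed,Fri,Tue) (Mon,Thu,Fri,Tue) (Mon,Thu,Fri,Wed) (Mon,Fri,Fri,Tue) (Mon,Fri,Fri,Wed) (Mon,Fri,Fri,Thu) (Tue,Thu,Fri,Wed) (Tue,Fri,Fri,Wed) (Tue,Fri,Fri,Thu) (Wed,Fri,Fri,Thu) — 10.
Summing: 10 + 10 + 10 + 10 + 10 = 50.

50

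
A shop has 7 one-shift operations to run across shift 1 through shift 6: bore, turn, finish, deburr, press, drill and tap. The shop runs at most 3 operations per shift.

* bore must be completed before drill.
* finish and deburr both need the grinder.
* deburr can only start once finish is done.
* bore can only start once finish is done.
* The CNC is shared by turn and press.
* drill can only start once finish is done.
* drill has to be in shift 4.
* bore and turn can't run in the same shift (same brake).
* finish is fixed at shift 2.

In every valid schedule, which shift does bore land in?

finish is fixed at shift 2 and must come before bore, so bore is at least shift 3.
drill is fixed at shift 4 and must come after bore, so bore is at most shift 3.
So bore must be shift 3.

shift 3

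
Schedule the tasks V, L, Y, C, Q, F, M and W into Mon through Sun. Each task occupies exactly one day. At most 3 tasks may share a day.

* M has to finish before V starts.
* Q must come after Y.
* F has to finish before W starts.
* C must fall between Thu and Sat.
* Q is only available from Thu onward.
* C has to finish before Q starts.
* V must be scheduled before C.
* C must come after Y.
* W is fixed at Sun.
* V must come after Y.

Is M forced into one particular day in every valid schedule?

No

M can be Mon (e.g. F=Mon; V=Tue; Q=Fri; M=Mon; Y=Mon; W=Sun; C=Thu; L=Tue) or Tue (e.g. M in Tue; W in Sun; Y in Mon; F in Mon; V in Wed; Q in Fri; C in Thu; L in Mon).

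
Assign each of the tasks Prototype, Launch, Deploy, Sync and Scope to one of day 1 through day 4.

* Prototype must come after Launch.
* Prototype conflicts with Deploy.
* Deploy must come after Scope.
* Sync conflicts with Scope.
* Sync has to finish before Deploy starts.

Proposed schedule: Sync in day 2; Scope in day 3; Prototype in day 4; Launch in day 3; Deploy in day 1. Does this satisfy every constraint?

Sync has to finish before Deploy starts — violated.
Prototype conflicts with Deploy — holds.
Prototype must come after Launch — holds.
Deploy must come after Scope — violated.
Sync conflicts with Scope — holds.

No. Deploy must come after Scope is not satisfied.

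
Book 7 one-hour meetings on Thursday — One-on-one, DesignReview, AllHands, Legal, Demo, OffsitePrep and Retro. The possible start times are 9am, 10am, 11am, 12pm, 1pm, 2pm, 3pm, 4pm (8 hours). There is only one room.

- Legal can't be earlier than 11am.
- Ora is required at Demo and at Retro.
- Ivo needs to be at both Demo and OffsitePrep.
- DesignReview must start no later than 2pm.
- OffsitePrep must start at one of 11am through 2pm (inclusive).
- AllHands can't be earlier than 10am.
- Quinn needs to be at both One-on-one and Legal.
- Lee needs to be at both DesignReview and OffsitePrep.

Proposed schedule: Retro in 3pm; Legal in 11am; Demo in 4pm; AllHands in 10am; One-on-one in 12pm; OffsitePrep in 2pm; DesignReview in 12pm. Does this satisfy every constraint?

No. There is only one room is not satisfied.

Quinn needs to be at both One-on-one and Legal — holds.
Lee needs to be at both DesignReview and OffsitePrep — holds.
There is only one room — violated.
DesignReview must start no later than 2pm — holds.
Ora is required at Demo and at Retro — holds.
AllHands can't be earlier than 10am — holds.
OffsitePrep must start at one of 11am through 2pm (inclusive) — holds.
Legal can't be earlier than 11am — holds.
Ivo needs to be at both Demo and OffsitePrep — holds.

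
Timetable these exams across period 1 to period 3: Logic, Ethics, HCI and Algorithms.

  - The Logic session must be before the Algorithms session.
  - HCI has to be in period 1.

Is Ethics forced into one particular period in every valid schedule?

No

Ethics can be period 1 (e.g. Logic in period 1; Ethics in period 1; HCI in period 1; Algorithms in period 2) or period 2 (e.g. HCI -> period 1, Logic -> period 1, Algorithms -> period 2, Ethics -> period 2).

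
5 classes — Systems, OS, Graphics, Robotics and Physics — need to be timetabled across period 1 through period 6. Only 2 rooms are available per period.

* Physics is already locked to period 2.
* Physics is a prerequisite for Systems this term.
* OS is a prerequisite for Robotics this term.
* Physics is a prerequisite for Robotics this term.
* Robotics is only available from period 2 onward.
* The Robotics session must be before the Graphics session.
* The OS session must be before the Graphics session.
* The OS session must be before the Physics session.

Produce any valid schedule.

OS -> period 1; Systems -> period 3; Robotics -> period 3; Physics -> period 2; Graphics -> period 4

Checking: OS(period 1) before Physics(period 2); OS(period 1) before Robotics(period 3); OS(period 1) before Graphics(period 4); Robotics(period 3) before Graphics(period 4); Physics(period 2) before Robotics(period 3); Physics(period 2) before Systems(period 3); Robotics=period 3 in [period 2,period 6]; Physics=period 2 in [period 2,period 2]; max 2 per period (cap 2).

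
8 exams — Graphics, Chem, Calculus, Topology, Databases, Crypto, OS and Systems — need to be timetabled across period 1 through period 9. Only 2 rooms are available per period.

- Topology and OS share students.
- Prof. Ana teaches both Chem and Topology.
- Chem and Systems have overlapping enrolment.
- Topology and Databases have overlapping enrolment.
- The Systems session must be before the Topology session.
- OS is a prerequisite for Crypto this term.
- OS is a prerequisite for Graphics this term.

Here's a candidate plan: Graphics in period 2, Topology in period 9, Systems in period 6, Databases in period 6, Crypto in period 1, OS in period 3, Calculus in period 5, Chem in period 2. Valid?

No. OS is a prerequisite for Crypto this term is not satisfied.

Topology and Databases have overlapping enrolment — holds.
OS is a prerequisite for Graphics this term — violated.
Chem and Systems have overlapping enrolment — holds.
Prof. Ana teaches both Chem and Topology — holds.
Topology and OS share students — holds.
OS is a prerequisite for Crypto this term — violated.
Only 2 rooms are available per period — holds.
The Systems session must be before the Topology session — holds.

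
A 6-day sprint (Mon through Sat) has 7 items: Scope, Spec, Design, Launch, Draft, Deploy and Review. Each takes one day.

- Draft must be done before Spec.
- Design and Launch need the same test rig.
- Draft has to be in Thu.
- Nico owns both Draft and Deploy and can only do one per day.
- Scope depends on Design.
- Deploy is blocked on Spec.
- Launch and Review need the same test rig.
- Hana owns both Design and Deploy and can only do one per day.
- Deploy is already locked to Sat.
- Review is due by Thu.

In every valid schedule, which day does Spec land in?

Fri

Draft is fixed at Thu and must come before Spec, so Spec is at least Fri.
Deploy is fixed at Sat and must come after Spec, so Spec is at most Fri.
So Spec must be Fri.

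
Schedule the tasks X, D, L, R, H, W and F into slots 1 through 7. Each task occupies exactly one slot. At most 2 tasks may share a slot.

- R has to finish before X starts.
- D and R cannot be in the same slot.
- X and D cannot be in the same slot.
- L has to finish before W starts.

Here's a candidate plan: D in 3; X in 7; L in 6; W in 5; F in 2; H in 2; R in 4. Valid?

Invalid. L has to finish before W starts.

L has to finish before W starts — violated.
R has to finish before X starts — holds.
D and R cannot be in the same slot — holds.
At most 2 tasks may share a slot — holds.
X and D cannot be in the same slot — holds.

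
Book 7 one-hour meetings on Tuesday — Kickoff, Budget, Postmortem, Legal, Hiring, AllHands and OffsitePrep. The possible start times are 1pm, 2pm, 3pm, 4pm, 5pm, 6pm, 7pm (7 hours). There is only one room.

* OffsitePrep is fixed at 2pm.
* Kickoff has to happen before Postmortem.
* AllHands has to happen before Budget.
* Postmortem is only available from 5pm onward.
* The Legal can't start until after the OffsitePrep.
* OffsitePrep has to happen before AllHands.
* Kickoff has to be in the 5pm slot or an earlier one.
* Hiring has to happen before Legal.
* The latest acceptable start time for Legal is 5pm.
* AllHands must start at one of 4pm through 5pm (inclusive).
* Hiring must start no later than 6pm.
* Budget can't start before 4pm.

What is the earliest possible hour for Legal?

3pm

Precedence pushes Legal to at least 3pm; Legal's own window allows nothing later than 5pm.
Legal at 3pm is achievable: Hiring=1pm; Legal=3pm; AllHands=4pm; Budget=7pm; Kickoff=5pm; OffsitePrep=2pm; Postmortem=6pm.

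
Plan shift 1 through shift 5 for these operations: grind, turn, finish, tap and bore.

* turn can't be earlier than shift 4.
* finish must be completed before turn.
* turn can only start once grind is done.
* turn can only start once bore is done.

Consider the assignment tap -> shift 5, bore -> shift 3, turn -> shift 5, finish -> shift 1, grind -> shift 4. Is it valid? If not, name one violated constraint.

finish must be completed before turn — holds.
turn can only start once grind is done — holds.
turn can't be earlier than shift 4 — holds.
turn can only start once bore is done — holds.

Yes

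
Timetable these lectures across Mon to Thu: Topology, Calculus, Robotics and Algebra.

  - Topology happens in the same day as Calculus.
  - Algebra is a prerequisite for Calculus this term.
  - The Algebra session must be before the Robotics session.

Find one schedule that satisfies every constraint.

Algebra in Mon; Robotics in Tue; Calculus in Tue; Topology in Tue

Checking: Algebra(Mon) before Robotics(Tue); Algebra(Mon) before Calculus(Tue); Topology = Calculus = Tue.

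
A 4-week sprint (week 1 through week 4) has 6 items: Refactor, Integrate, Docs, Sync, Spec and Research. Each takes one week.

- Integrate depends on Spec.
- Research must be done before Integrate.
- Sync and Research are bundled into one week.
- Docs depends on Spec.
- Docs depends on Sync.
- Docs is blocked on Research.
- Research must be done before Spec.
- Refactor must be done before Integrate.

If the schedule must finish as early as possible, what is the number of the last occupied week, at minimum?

The precedence chain requires at least 3 distinct weeks.
3 works (last occupied week: week 3): for example Spec in week 2, Refactor in week 1, Sync in week 1, Docs in week 3, Research in week 1, Integrate in week 3.

week 3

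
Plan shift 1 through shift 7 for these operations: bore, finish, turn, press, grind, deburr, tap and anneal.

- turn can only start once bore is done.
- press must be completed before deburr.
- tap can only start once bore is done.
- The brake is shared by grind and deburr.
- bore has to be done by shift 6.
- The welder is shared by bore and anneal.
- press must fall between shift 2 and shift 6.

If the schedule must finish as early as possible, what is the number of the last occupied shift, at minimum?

The precedence chain requires at least 2 distinct shifts.
Propagating the time windows through the other constraints, deburr can't land before shift 3, so the schedule must run through at least shift 3.
3 works (last occupied shift: shift 3): for example bore in shift 1; grind in shift 1; deburr in shift 3; finish in shift 1; turn in shift 2; tap in shift 2; anneal in shift 2; press in shift 2.

3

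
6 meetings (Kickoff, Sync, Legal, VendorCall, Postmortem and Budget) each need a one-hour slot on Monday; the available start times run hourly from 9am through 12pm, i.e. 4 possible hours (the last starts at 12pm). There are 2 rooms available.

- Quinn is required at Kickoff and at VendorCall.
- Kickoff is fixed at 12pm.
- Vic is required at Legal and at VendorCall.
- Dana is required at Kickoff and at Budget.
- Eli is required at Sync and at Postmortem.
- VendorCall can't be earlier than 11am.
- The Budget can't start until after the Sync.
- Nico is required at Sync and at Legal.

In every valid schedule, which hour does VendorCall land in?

11am

VendorCall's window is 11am–12pm.
Kickoff is fixed at 12pm, and VendorCall can't share a hour with Kickoff.
So VendorCall must be 11am.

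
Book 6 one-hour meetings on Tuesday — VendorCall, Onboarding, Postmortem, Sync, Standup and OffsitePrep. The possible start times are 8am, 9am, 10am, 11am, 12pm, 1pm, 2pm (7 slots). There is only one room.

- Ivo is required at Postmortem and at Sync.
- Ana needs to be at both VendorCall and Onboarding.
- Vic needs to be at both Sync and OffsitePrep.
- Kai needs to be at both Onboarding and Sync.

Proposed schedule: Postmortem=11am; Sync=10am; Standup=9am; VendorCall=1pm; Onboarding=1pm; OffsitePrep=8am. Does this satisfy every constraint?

No — it violates: Ana needs to be at both VendorCall and Onboarding

Vic needs to be at both Sync and OffsitePrep — holds.
Ivo is required at Postmortem and at Sync — holds.
There is only one room — violated.
Kai needs to be at both Onboarding and Sync — holds.
Ana needs to be at both VendorCall and Onboarding — violated.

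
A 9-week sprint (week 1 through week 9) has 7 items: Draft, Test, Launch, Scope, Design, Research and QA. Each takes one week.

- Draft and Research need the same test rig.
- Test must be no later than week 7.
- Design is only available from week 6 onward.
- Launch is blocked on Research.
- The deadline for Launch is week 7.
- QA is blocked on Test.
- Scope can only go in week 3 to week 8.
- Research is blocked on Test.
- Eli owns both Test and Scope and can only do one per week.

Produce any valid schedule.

Research in week 2, Launch in week 3, QA in week 2, Draft in week 1, Design in week 6, Test in week 1, Scope in week 3

Checking: Research(week 2) before Launch(week 3); Test(week 1) before Research(week 2); Test(week 1) before QA(week 2); Test(week 1) != Scope(week 3); Draft(week 1) != Research(week 2); Test=week 1 in [week 1,week 7]; Scope=week 3 in [week 3,week 8]; Design=week 6 in [week 6,week 9]; Launch=week 3 in [week 1,week 7].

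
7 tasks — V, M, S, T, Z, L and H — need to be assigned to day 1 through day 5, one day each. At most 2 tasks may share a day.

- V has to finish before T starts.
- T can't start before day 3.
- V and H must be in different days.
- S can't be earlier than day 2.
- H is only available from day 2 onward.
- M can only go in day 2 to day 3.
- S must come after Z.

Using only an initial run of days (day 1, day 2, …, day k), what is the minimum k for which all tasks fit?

The precedence chain requires at least 2 distinct days.
With at most 2 per day and 7 tasks, at least 4 days are needed.
T can't be placed before day 3, so the schedule must run through at least day 3.
4 works (last occupied day: day 4): for example V=day 1; L=day 4; T=day 3; M=day 2; S=day 2; Z=day 1; H=day 3.

4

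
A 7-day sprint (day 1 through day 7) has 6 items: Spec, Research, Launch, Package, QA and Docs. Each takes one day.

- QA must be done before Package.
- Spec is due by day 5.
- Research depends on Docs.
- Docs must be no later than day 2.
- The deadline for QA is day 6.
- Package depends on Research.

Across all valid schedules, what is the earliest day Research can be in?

Precedence pushes Research to at least day 2; downstream work caps Research at day 6.
Research at day 2 is achievable: Spec in day 1; Launch in day 1; Package in day 3; QA in day 1; Research in day 2; Docs in day 1.

day 2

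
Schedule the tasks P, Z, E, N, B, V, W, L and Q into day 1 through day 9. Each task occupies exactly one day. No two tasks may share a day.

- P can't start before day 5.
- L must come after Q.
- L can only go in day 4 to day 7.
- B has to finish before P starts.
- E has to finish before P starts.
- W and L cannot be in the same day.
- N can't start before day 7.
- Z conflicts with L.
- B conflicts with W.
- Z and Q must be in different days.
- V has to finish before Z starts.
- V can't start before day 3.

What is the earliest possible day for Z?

Precedence pushes Z to at least day 4.
Z at day 4 is achievable: Z in day 4; W in day 9; P in day 8; Q in day 2; L in day 5; V in day 3; E in day 1; B in day 6; N in day 7.

day 4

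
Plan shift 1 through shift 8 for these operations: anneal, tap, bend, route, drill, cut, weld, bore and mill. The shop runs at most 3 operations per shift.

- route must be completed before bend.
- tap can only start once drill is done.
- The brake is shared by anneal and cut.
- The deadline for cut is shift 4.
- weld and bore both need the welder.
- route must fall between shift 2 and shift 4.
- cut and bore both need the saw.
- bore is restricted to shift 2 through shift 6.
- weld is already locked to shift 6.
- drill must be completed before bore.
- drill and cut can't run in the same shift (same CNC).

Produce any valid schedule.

bend -> shift 3; cut -> shift 1; mill -> shift 1; tap -> shift 3; route -> shift 2; drill -> shift 2; bore -> shift 3; weld -> shift 6; anneal -> shift 2

Checking: drill(shift 2) before bore(shift 3); route(shift 2) before bend(shift 3); drill(shift 2) before tap(shift 3); cut(shift 1) != bore(shift 3); drill(shift 2) != cut(shift 1); weld(shift 6) != bore(shift 3); anneal(shift 2) != cut(shift 1); route=shift 2 in [shift 2,shift 4]; bore=shift 3 in [shift 2,shift 6]; weld=shift 6 in [shift 6,shift 6]; cut=shift 1 in [shift 1,shift 4]; max 3 per shift (cap 3).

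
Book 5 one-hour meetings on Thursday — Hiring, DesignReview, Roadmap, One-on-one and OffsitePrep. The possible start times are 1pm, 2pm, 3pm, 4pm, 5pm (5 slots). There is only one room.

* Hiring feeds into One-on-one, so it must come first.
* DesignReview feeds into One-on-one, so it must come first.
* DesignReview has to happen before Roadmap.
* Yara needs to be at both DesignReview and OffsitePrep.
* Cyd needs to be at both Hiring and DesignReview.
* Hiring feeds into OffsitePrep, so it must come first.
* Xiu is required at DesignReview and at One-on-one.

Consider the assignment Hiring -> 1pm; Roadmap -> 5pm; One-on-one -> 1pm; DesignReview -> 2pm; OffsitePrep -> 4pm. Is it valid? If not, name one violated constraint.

DesignReview feeds into One-on-one, so it must come first — violated.
Yara needs to be at both DesignReview and OffsitePrep — holds.
Hiring feeds into OffsitePrep, so it must come first — holds.
Cyd needs to be at both Hiring and DesignReview — holds.
There is only one room — violated.
Xiu is required at DesignReview and at One-on-one — holds.
Hiring feeds into One-on-one, so it must come first — violated.
DesignReview has to happen before Roadmap — holds.

No. There is only one room is not satisfied.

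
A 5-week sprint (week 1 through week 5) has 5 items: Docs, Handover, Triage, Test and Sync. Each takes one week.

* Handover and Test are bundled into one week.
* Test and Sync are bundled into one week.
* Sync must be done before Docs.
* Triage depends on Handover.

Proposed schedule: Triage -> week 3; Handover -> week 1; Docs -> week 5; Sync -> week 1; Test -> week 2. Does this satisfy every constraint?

Test and Sync are bundled into one week — violated.
Handover and Test are bundled into one week — violated.
Sync must be done before Docs — holds.
Triage depends on Handover — holds.

No. Handover and Test are bundled into one week is not satisfied.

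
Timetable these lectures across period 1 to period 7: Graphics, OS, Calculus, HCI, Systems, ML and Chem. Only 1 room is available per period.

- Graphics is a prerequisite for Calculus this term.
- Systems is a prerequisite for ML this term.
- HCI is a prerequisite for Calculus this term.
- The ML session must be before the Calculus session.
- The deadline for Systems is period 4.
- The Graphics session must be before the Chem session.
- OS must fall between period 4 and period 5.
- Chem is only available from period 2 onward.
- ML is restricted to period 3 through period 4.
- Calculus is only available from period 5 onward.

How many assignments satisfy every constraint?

Splitting on Graphics: it can be period 1 (12), period 2 (11), period 3 (4), period 4 (4), period 5 (4). Listing each branch's schedules as (OS, Calculus, HCI, Systems, ML, Chem) by period number:
Graphics=period 1: (4,6,5,2,3,7) (4,7,5,2,3,6) (4,7,6,2,3,5) (5,6,2,3,4,7) (5,6,3,2,4,7) (5,6,4,2,3,7) (5,7,2,3,4,6) (5,7,3,2,4,6) (5,7,4,2,3,6) (5,7,6,2,3,4) (5,7,6,2,4,3) (5,7,6,3,4,2) — 12.
Graphics=period 2: (4,6,5,1,3,7) (4,7,5,1,3,6) (4,7,6,1,3,5) (5,6,1,3,4,7) (5,6,3,1,4,7) (5,6,4,1,3,7) (5,7,1,3,4,6) (5,7,3,1,4,6) (5,7,4,1,3,6) (5,7,6,1,3,4) (5,7,6,1,4,3) — 11.
Graphics=period 3: (5,6,1,2,4,7) (5,6,2,1,4,7) (5,7,1,2,4,6) (5,7,2,1,4,6) — 4.
Graphics=period 4: (5,6,1,2,3,7) (5,6,2,1,3,7) (5,7,1,2,3,6) (5,7,2,1,3,6) — 4.
Graphics=period 5: (4,6,1,2,3,7) (4,6,2,1,3,7) (4,7,1,2,3,6) (4,7,2,1,3,6) — 4.
Summing: 12 + 11 + 4 + 4 + 4 = 35.

35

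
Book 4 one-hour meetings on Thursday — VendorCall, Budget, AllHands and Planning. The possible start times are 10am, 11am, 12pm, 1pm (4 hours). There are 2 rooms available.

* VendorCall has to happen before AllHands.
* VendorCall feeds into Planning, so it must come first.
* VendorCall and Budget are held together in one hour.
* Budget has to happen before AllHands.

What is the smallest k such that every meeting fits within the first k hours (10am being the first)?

The precedence chain requires at least 2 distinct hours.
With at most 2 per hour and 4 meetings, at least 2 hours are needed.
2 works (last occupied hour: 11am): for example VendorCall -> 10am, AllHands -> 11am, Budget -> 10am, Planning -> 11am.

2 hours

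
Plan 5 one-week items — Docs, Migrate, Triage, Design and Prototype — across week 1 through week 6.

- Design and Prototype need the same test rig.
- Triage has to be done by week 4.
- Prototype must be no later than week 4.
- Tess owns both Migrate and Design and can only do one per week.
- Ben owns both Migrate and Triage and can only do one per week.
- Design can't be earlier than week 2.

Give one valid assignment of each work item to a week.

Migrate=week 3, Docs=week 1, Prototype=week 1, Triage=week 1, Design=week 2

Checking: Migrate(week 3) != Triage(week 1); Migrate(week 3) != Design(week 2); Design(week 2) != Prototype(week 1); Prototype=week 1 in [week 1,week 4]; Design=week 2 in [week 2,week 6]; Triage=week 1 in [week 1,week 4].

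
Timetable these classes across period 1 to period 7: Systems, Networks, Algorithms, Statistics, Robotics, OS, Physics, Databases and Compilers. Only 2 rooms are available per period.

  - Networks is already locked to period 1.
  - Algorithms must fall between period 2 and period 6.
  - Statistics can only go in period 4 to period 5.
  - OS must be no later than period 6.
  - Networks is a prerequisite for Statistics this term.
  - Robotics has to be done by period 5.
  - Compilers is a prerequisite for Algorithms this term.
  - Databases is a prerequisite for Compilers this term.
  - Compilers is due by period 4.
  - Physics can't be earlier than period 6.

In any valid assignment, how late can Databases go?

period 3

Downstream work caps Databases at period 3.
Databases at period 3 is achievable: Databases=period 3; Compilers=period 4; Robotics=period 1; Statistics=period 4; Algorithms=period 5; OS=period 2; Physics=period 6; Networks=period 1; Systems=period 2.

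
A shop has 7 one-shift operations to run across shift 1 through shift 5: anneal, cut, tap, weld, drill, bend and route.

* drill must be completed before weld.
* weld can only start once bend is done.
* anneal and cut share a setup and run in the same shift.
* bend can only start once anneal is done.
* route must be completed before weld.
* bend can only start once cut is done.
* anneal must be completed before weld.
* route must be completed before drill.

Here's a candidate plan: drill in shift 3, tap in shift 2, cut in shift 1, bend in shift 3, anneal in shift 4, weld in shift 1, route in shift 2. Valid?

anneal must be completed before weld — violated.
bend can only start once anneal is done — violated.
route must be completed before weld — violated.
anneal and cut share a setup and run in the same shift — violated.
weld can only start once bend is done — violated.
drill must be completed before weld — violated.
route must be completed before drill — holds.
bend can only start once cut is done — holds.

Invalid. anneal must be completed before weld.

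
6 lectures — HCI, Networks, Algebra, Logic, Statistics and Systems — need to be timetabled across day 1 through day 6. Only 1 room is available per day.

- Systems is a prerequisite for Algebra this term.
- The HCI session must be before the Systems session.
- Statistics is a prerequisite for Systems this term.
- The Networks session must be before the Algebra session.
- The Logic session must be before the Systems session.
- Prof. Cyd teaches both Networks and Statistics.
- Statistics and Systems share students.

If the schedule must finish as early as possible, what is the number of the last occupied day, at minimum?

The precedence chain requires at least 3 distinct days.
With at most 1 per day and 6 lectures, at least 6 days are needed.
6 works (last occupied day: day 6): for example Statistics=day 3, Systems=day 4, Networks=day 5, HCI=day 1, Logic=day 2, Algebra=day 6.

6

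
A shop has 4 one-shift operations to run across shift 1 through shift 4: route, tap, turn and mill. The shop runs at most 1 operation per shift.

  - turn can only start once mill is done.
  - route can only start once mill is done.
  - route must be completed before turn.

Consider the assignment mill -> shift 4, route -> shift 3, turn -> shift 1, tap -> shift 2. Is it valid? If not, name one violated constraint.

No — it violates: turn can only start once mill is done

turn can only start once mill is done — violated.
route can only start once mill is done — violated.
route must be completed before turn — violated.
The shop runs at most 1 operation per shift — holds.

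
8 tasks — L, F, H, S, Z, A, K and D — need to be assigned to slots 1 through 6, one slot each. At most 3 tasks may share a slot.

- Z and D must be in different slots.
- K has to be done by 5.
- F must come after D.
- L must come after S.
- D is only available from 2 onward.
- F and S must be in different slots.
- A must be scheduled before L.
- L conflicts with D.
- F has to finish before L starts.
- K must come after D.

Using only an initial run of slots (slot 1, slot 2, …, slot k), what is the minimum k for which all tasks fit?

The precedence chain requires at least 3 distinct slots.
With at most 3 per slot and 8 tasks, at least 3 slots are needed.
Propagating the time windows through the other constraints, L can't land before 4, so the schedule must run through at least slot 4.
4 works (last occupied slot: 4): for example K -> 3; H -> 1; A -> 1; Z -> 3; D -> 2; S -> 1; F -> 3; L -> 4.

4 slots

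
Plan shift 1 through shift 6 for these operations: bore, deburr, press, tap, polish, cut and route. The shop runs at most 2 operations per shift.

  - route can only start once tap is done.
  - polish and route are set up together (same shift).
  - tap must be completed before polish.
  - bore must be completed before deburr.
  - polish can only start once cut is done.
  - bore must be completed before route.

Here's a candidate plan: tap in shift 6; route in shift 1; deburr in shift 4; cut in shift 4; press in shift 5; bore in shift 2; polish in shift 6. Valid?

Invalid. route can only start once tap is done.

polish and route are set up together (same shift) — violated.
The shop runs at most 2 operations per shift — holds.
route can only start once tap is done — violated.
bore must be completed before route — violated.
tap must be completed before polish — violated.
polish can only start once cut is done — holds.
bore must be completed before deburr — holds.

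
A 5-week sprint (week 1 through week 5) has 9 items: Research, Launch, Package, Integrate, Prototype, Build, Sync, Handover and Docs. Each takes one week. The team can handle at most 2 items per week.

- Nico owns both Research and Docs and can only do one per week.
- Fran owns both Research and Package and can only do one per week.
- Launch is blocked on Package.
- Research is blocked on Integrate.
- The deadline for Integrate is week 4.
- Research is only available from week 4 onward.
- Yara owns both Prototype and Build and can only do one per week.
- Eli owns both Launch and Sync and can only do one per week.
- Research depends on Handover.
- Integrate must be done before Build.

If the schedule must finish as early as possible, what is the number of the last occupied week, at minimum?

The precedence chain requires at least 2 distinct weeks.
With at most 2 per week and 9 tasks, at least 5 weeks are needed.
Research can't be placed before week 4, so the schedule must run through at least week 4.
5 works (last occupied week: week 5): for example Launch in week 2; Build in week 2; Handover in week 3; Research in week 4; Docs in week 5; Prototype in week 3; Sync in week 4; Integrate in week 1; Package in week 1.

week 5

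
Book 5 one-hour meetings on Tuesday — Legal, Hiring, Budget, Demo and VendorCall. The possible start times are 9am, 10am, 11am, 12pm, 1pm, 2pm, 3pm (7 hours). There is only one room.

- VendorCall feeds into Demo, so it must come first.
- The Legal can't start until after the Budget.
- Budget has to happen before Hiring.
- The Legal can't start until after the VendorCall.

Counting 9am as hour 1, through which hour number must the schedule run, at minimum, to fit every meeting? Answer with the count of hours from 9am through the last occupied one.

5

The precedence chain requires at least 2 distinct hours.
With at most 1 per hour and 5 meetings, at least 5 hours are needed.
5 works (last occupied hour: 1pm): for example Hiring=12pm, Legal=11am, Demo=1pm, VendorCall=10am, Budget=9am.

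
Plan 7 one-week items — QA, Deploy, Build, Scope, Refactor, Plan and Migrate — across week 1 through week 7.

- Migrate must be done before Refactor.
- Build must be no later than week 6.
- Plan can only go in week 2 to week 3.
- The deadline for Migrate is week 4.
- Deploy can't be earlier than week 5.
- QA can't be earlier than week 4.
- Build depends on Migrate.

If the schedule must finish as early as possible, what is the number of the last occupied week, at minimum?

The precedence chain requires at least 2 distinct weeks.
Deploy can't be placed before week 5, so the schedule must run through at least week 5.
5 works (last occupied week: week 5): for example Migrate=week 1, Deploy=week 5, Scope=week 1, QA=week 4, Plan=week 2, Build=week 2, Refactor=week 2.

week 5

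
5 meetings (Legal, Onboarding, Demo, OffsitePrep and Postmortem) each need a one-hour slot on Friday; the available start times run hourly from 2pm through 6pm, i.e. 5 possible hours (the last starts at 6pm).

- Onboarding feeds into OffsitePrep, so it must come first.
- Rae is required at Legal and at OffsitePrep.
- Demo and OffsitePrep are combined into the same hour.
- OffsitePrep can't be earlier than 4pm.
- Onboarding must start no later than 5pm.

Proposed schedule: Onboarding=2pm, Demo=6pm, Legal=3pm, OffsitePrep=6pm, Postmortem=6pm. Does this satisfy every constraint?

Rae is required at Legal and at OffsitePrep — holds.
Demo and OffsitePrep are combined into the same hour — holds.
Onboarding feeds into OffsitePrep, so it must come first — holds.
Onboarding must start no later than 5pm — holds.
OffsitePrep can't be earlier than 4pm — holds.

Yes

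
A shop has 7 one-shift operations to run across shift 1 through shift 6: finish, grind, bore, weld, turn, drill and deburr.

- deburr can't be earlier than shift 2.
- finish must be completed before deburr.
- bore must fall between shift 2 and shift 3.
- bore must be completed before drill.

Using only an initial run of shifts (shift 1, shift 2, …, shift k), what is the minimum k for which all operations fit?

The precedence chain requires at least 2 distinct shifts.
Propagating the time windows through the other constraints, drill can't land before shift 3, so the schedule must run through at least shift 3.
3 works (last occupied shift: shift 3): for example bore -> shift 2, grind -> shift 1, drill -> shift 3, finish -> shift 1, deburr -> shift 2, turn -> shift 1, weld -> shift 1.

3 shifts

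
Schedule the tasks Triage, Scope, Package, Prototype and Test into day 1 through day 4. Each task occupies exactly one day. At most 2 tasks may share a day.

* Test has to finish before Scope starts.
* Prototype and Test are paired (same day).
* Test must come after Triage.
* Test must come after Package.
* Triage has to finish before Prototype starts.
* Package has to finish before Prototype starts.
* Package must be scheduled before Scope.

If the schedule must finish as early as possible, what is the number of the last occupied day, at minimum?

The precedence chain requires at least 3 distinct days.
With at most 2 per day and 5 tasks, at least 3 days are needed.
3 works (last occupied day: day 3): for example Prototype -> day 2; Scope -> day 3; Triage -> day 1; Test -> day 2; Package -> day 1.

3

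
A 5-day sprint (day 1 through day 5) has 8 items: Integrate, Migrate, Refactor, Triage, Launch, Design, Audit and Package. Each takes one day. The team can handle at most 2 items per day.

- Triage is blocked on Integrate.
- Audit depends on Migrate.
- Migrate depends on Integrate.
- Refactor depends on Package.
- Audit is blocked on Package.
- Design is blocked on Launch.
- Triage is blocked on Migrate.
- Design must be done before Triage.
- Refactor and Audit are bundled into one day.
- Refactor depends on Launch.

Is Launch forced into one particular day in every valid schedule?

No

Launch can be day 1 (e.g. Audit=day 4; Launch=day 1; Package=day 3; Integrate=day 1; Design=day 2; Refactor=day 4; Triage=day 3; Migrate=day 2) or day 2 (e.g. Design -> day 3, Refactor -> day 5, Audit -> day 5, Launch -> day 2, Migrate -> day 2, Triage -> day 4, Package -> day 1, Integrate -> day 1).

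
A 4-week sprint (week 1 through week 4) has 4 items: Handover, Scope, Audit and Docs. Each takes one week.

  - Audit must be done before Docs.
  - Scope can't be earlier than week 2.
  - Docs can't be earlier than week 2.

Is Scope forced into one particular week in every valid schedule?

Scope can be week 2 (e.g. Scope=week 2, Audit=week 1, Docs=week 2, Handover=week 1) or week 3 (e.g. Handover=week 1, Docs=week 2, Audit=week 1, Scope=week 3).

No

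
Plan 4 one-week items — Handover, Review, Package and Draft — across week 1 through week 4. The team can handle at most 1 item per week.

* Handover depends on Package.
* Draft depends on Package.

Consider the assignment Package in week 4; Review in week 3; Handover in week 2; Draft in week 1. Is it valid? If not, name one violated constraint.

The team can handle at most 1 item per week — holds.
Draft depends on Package — violated.
Handover depends on Package — violated.

No. Draft depends on Package is not satisfied.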